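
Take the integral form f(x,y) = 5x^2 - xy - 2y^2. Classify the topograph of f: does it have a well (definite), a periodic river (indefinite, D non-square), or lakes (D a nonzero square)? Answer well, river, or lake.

D = b²−4ac = (-1)² − 4·5·(-2) = 41
D > 0 non-square ⇒ indefinite ⇒ periodic river

river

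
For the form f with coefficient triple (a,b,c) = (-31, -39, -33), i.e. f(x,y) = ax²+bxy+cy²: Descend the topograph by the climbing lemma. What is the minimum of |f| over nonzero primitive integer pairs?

translate: b→-23 (≡39 mod 62), so (31,39,33)→(31,-23,25)
flip: (31,-23,25)→(25,23,31)
reduced (well bottom): (25,23,31) with a≤c, −a<b≤a
well minimum |f| = |-25| = 25 (negative-definite)

25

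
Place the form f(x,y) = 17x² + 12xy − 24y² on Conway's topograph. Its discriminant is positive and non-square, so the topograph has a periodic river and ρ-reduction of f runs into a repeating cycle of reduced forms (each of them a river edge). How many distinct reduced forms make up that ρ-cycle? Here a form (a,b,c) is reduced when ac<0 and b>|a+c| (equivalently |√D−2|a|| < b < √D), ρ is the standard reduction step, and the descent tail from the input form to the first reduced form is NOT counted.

D = 1776, ⌊√D⌋ = 42
river: ρ → (-24,36,5)
river: ρ → (5,34,-31)
river: ρ → (-31,28,8)
river: ρ → (8,36,-15)
river: ρ → (-15,24,20)
river: ρ → (20,16,-19)
river: ρ → (-19,22,17)
river: ρ → (17,12,-24)
ρ-cycle length = 8 (tail of 0 descent steps not counted)

8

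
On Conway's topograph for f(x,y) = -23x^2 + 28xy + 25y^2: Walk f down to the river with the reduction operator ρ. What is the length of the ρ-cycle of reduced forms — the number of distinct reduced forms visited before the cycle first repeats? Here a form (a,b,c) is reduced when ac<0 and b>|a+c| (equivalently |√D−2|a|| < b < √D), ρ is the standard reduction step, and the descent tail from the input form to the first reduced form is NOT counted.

D = 3084, ⌊√D⌋ = 55
river: ρ → (25,22,-26)
river: ρ → (-26,30,21)
river: ρ → (21,54,-2)
river: ρ → (-2,54,21)
river: ρ → (21,30,-26)
river: ρ → (-26,22,25)
river: ρ → (25,28,-23)
river: ρ → (-23,18,30)
river: ρ → (30,42,-11)
river: ρ → (-11,46,22)
river: ρ → (22,42,-15)
river: ρ → (-15,48,13)
river: ρ → (13,30,-42)
river: ρ → (-42,54,1)
river: ρ → (1,54,-42)
river: ρ → (-42,30,13)
river: ρ → (13,48,-15)
river: ρ → (-15,42,22)
river: ρ → (22,46,-11)
river: ρ → (-11,42,30)
river: ρ → (30,18,-23)
river: ρ → (-23,28,25)
ρ-cycle length = 22 (tail of 0 descent steps not counted)

22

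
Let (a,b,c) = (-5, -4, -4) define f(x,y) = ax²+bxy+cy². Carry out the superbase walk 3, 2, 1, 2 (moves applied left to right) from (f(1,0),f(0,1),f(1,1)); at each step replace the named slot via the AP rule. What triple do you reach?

start (-5,-4,-13) = (f(1,0),f(0,1),f(1,1))
replace slot 3: 2·((-5)+(-4)) − (-13) = -5 → (-5,-4,-5)
replace slot 2: 2·((-5)+(-5)) − (-4) = -16 → (-5,-16,-5)
replace slot 1: 2·((-16)+(-5)) − (-5) = -37 → (-37,-16,-5)
replace slot 2: 2·((-37)+(-5)) − (-16) = -68 → (-37,-68,-5)

-37,-68,-5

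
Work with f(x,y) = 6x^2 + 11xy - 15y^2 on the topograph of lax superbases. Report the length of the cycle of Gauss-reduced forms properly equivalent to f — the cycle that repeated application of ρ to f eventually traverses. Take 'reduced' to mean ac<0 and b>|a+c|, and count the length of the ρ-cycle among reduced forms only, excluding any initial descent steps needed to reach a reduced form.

D = 481, ⌊√D⌋ = 21
river: ρ → (-15,19,2)
river: ρ → (2,21,-5)
river: ρ → (-5,19,6)
river: ρ → (6,17,-8)
river: ρ → (-8,15,8)
river: ρ → (8,17,-6)
river: ρ → (-6,19,5)
river: ρ → (5,21,-2)
river: ρ → (-2,19,15)
river: ρ → (15,11,-6)
river: ρ → (-6,13,13)
river: ρ → (13,13,-6)
river: ρ → (-6,11,15)
river: ρ → (15,19,-2)
river: ρ → (-2,21,5)
river: ρ → (5,19,-6)
river: ρ → (-6,17,8)
river: ρ → (8,15,-8)
river: ρ → (-8,17,6)
river: ρ → (6,19,-5)
river: ρ → (-5,21,2)
river: ρ → (2,19,-15)
river: ρ → (-15,11,6)
river: ρ → (6,13,-13)
river: ρ → (-13,13,6)
river: ρ → (6,11,-15)
ρ-cycle length = 26 (tail of 0 descent steps not counted)

26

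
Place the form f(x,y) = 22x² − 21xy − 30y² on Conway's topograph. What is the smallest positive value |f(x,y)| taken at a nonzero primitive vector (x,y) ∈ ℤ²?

descent: ρ → (-30,21,22)  [lands on river]
river: ρ → (22,23,-29)
river: ρ → (-29,35,16)
river: ρ → (16,29,-35)
river: ρ → (-35,41,10)
river: ρ → (10,39,-39)
river: ρ → (-39,39,10)
river: ρ → (10,41,-35)
river: ρ → (-35,29,16)
river: ρ → (16,35,-29)
river: ρ → (-29,23,22)
river: ρ → (22,21,-30)
river: ρ → (-30,39,13)
river: ρ → (13,39,-30)
closes: descent 1, river 14
min |a| on river = 10

10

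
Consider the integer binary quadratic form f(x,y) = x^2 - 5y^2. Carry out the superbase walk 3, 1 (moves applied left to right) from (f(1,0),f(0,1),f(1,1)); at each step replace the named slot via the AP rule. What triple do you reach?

start (1,-5,-4) = (f(1,0),f(0,1),f(1,1))
replace slot 3: 2·(1+(-5)) − (-4) = -4 → (1,-5,-4)
replace slot 1: 2·((-5)+(-4)) − 1 = -19 → (-19,-5,-4)

-19,-5,-4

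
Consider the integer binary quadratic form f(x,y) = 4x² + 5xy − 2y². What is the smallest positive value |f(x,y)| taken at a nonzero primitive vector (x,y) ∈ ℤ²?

river: ρ → (-2,7,1)
river: ρ → (1,7,-2)
river: ρ → (-2,5,4)
river: ρ → (4,3,-3)
river: ρ → (-3,3,4)
river: ρ → (4,5,-2)
closes: descent 0, river 6
min |a| on river = 1

1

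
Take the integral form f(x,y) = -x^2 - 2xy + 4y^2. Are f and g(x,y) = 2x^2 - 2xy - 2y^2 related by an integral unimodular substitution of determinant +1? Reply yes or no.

D₁ = 20, D₂ = 20
river cycle of f (length 2): (-1, 4, 1), (1, 4, -1)
river cycle of g (length 2): (-2, 2, 2), (2, 2, -2)
cycles differ ⇒ inequivalent

no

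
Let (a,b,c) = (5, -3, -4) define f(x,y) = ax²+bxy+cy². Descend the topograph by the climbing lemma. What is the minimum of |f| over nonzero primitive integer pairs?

descent: ρ → (-4,3,5)  [lands on river]
river: ρ → (5,7,-2)
river: ρ → (-2,9,1)
river: ρ → (1,9,-2)
river: ρ → (-2,7,5)
river: ρ → (5,3,-4)
river: ρ → (-4,5,4)
river: ρ → (4,3,-5)
river: ρ → (-5,7,2)
river: ρ → (2,9,-1)
river: ρ → (-1,9,2)
river: ρ → (2,7,-5)
river: ρ → (-5,3,4)
river: ρ → (4,5,-4)
closes: descent 1, river 14
min |a| on river = 1

1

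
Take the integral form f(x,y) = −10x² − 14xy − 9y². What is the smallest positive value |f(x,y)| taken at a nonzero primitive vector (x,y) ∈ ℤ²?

translate: b→-6 (≡14 mod 20), so (10,14,9)→(10,-6,5)
flip: (10,-6,5)→(5,6,10)
translate: b→-4 (≡6 mod 10), so (5,6,10)→(5,-4,9)
reduced (well bottom): (5,-4,9) with a≤c, −a<b≤a
well minimum |f| = |-5| = 5 (negative-definite)

5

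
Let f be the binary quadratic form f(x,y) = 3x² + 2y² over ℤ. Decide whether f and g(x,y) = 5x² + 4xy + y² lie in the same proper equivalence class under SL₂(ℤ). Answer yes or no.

D₁ = -24, D₂ = -4
discriminants differ ⇒ not SL₂(ℤ)-equivalent

no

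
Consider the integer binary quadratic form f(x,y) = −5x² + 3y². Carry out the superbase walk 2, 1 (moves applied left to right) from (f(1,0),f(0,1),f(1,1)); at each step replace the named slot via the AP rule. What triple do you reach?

start (-5,3,-2) = (f(1,0),f(0,1),f(1,1))
replace slot 2: 2·((-5)+(-2)) − 3 = -17 → (-5,-17,-2)
replace slot 1: 2·((-17)+(-2)) − (-5) = -33 → (-33,-17,-2)

-33,-17,-2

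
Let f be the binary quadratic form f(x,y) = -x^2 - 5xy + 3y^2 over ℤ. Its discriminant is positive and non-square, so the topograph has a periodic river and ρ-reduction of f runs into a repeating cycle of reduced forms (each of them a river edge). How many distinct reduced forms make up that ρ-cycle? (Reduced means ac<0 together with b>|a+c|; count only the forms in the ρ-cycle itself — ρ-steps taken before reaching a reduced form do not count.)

D = 37, ⌊√D⌋ = 6
descent: ρ → (3,5,-1)  [lands on river]
river: ρ → (-1,5,3)
river: ρ → (3,1,-3)
river: ρ → (-3,5,1)
river: ρ → (1,5,-3)
river: ρ → (-3,1,3)
ρ-cycle length = 6 (tail of 1 descent step not counted)

6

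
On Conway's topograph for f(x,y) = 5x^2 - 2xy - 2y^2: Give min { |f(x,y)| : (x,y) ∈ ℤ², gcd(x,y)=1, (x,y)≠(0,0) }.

descent: ρ → (-2,6,1)  [lands on river]
river: ρ → (1,6,-2)
closes: descent 1, river 2
min |a| on river = 1

1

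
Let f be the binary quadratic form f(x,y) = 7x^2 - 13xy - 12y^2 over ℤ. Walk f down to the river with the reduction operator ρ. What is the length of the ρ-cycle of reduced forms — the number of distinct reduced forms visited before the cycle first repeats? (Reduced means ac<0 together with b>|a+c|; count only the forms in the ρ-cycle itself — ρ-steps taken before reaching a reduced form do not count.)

D = 505, ⌊√D⌋ = 22
descent: ρ → (-12,13,7)  [lands on river]
river: ρ → (7,15,-10)
river: ρ → (-10,5,12)
river: ρ → (12,19,-3)
river: ρ → (-3,17,18)
river: ρ → (18,19,-2)
river: ρ → (-2,21,8)
river: ρ → (8,11,-12)
ρ-cycle length = 8 (tail of 1 descent step not counted)

8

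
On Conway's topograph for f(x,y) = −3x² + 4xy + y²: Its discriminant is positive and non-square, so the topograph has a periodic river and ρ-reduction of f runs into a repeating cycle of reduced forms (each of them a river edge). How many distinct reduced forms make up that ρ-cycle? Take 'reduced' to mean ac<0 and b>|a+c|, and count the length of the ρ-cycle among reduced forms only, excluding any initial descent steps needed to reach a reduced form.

D = 28, ⌊√D⌋ = 5
river: ρ → (1,4,-3)
river: ρ → (-3,2,2)
river: ρ → (2,2,-3)
river: ρ → (-3,4,1)
ρ-cycle length = 4 (tail of 0 descent steps not counted)

4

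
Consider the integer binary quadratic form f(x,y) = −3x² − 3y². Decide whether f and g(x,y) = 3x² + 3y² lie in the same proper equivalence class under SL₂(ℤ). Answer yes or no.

D₁ = -36, D₂ = -36
f is negative-definite; reduce −f:
−f: reduced (well bottom): (3,0,3) with a≤c, −a<b≤a
flip sign back: reduced form of f is (-3,0,-3)
g: reduced (well bottom): (3,0,3) with a≤c, −a<b≤a
reduced forms (-3, 0, -3) vs (3, 0, 3) ⇒ inequivalent

no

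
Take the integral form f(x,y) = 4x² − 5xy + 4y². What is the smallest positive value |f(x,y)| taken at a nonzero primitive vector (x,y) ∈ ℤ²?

translate: b→3 (≡-5 mod 8), so (4,-5,4)→(4,3,3)
flip: (4,3,3)→(3,-3,4)
translate: b→3 (≡-3 mod 6), so (3,-3,4)→(3,3,4)
reduced (well bottom): (3,3,4) with a≤c, −a<b≤a
well minimum = a = 3

3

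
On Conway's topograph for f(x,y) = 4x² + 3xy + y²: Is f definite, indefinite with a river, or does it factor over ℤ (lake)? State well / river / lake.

D = b²−4ac = 3² − 4·4·1 = -7
D < 0 ⇒ definite ⇒ every region one sign ⇒ single well

well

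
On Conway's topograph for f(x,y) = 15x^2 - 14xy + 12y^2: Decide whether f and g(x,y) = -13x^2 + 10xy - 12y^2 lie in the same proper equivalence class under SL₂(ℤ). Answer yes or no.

D₁ = -524, D₂ = -524
f: flip: (15,-14,12)→(12,14,15)
f: translate: b→-10 (≡14 mod 24), so (12,14,15)→(12,-10,13)
f: reduced (well bottom): (12,-10,13) with a≤c, −a<b≤a
g is negative-definite; reduce −g:
−g: flip: (13,-10,12)→(12,10,13)
−g: reduced (well bottom): (12,10,13) with a≤c, −a<b≤a
flip sign back: reduced form of g is (-12,-10,-13)
reduced forms (12, -10, 13) vs (-12, -10, -13) ⇒ inequivalent

no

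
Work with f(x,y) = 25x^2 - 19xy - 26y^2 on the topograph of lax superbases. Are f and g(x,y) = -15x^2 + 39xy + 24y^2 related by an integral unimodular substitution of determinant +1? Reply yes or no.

D₁ = 2961, D₂ = 2961
river cycle of f (length 16): (-26, 19, 25), (25, 31, -20), (-20, 49, 7), (7, 49, -20), (-20, 31, 25), (25, 19, -26), (-26, 33, 18), (18, 39, -20), (-20, 41, 16), (16, 23, -38), … (6 more)
river cycle of g (length 16): (24, 9, -30), (-30, 51, 3), (3, 51, -30), (-30, 9, 24), (24, 39, -15), (-15, 51, 6), (6, 45, -39), (-39, 33, 12), (12, 39, -30), (-30, 21, 21), … (6 more)
cycles differ ⇒ inequivalent

no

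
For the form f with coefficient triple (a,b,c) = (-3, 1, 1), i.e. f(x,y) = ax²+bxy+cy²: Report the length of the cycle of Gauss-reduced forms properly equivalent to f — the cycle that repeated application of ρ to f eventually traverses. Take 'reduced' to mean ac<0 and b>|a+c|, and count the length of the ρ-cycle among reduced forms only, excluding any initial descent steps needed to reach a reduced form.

D = 13, ⌊√D⌋ = 3
descent: ρ → (1,3,-1)  [lands on river]
river: ρ → (-1,3,1)
ρ-cycle length = 2 (tail of 1 descent step not counted)

2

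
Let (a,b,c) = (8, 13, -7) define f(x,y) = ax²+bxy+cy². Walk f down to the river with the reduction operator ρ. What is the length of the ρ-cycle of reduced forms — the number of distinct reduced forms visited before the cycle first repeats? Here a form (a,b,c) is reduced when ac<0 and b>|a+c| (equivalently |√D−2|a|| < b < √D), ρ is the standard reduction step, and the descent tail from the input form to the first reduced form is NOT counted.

D = 393, ⌊√D⌋ = 19
river: ρ → (-7,15,6)
river: ρ → (6,9,-13)
river: ρ → (-13,17,2)
river: ρ → (2,19,-4)
river: ρ → (-4,13,14)
river: ρ → (14,15,-3)
river: ρ → (-3,15,14)
river: ρ → (14,13,-4)
river: ρ → (-4,19,2)
river: ρ → (2,17,-13)
river: ρ → (-13,9,6)
river: ρ → (6,15,-7)
river: ρ → (-7,13,8)
river: ρ → (8,19,-1)
river: ρ → (-1,19,8)
river: ρ → (8,13,-7)
ρ-cycle length = 16 (tail of 0 descent steps not counted)

16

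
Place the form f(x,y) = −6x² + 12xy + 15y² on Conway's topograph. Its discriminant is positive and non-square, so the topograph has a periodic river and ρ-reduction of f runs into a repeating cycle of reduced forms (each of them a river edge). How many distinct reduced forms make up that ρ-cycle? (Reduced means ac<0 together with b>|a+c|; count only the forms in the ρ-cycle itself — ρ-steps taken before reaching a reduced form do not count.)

D = 504, ⌊√D⌋ = 22
river: ρ → (15,18,-3)
river: ρ → (-3,18,15)
river: ρ → (15,12,-6)
river: ρ → (-6,12,15)
ρ-cycle length = 4 (tail of 0 descent steps not counted)

4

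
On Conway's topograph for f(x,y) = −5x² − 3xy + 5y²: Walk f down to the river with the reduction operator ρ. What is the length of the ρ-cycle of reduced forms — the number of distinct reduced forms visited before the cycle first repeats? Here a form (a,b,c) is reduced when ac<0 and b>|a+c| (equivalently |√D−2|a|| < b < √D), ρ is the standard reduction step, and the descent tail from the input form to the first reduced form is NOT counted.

D = 109, ⌊√D⌋ = 10
descent: ρ → (5,3,-5)  [lands on river]
river: ρ → (-5,7,3)
river: ρ → (3,5,-7)
river: ρ → (-7,9,1)
river: ρ → (1,9,-7)
river: ρ → (-7,5,3)
river: ρ → (3,7,-5)
river: ρ → (-5,3,5)
river: ρ → (5,7,-3)
river: ρ → (-3,5,7)
river: ρ → (7,9,-1)
river: ρ → (-1,9,7)
river: ρ → (7,5,-3)
river: ρ → (-3,7,5)
ρ-cycle length = 14 (tail of 1 descent step not counted)

14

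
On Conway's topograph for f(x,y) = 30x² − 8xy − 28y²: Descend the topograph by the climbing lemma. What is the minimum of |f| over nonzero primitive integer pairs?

descent: ρ → (-28,8,30)  [lands on river]
river: ρ → (30,52,-6)
river: ρ → (-6,56,12)
river: ρ → (12,40,-38)
river: ρ → (-38,36,14)
river: ρ → (14,48,-20)
river: ρ → (-20,32,30)
river: ρ → (30,28,-22)
river: ρ → (-22,16,36)
river: ρ → (36,56,-2)
river: ρ → (-2,56,36)
river: ρ → (36,16,-22)
river: ρ → (-22,28,30)
river: ρ → (30,32,-20)
river: ρ → (-20,48,14)
river: ρ → (14,36,-38)
river: ρ → (-38,40,12)
river: ρ → (12,56,-6)
river: ρ → (-6,52,30)
river: ρ → (30,8,-28)
river: ρ → (-28,48,10)
river: ρ → (10,52,-18)
river: ρ → (-18,56,4)
river: ρ → (4,56,-18)
river: ρ → (-18,52,10)
river: ρ → (10,48,-28)
closes: descent 1, river 26
min |a| on river = 2

2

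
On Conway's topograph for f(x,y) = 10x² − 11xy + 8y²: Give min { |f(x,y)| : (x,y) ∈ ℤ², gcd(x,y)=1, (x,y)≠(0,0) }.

translate: b→9 (≡-11 mod 20), so (10,-11,8)→(10,9,7)
flip: (10,9,7)→(7,-9,10)
translate: b→5 (≡-9 mod 14), so (7,-9,10)→(7,5,8)
reduced (well bottom): (7,5,8) with a≤c, −a<b≤a
well minimum = a = 7

7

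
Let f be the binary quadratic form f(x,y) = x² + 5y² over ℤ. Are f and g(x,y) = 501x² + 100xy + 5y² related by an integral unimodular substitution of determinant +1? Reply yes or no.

D₁ = -20, D₂ = -20
f: reduced (well bottom): (1,0,5) with a≤c, −a<b≤a
g: flip: (501,100,5)→(5,-100,501)
g: translate: b→0 (≡-100 mod 10), so (5,-100,501)→(5,0,1)
g: flip: (5,0,1)→(1,0,5)
g: reduced (well bottom): (1,0,5) with a≤c, −a<b≤a
reduced forms (1, 0, 5) vs (1, 0, 5) ⇒ equivalent

yes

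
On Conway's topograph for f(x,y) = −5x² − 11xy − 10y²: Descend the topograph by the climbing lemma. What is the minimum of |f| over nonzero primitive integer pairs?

translate: b→1 (≡11 mod 10), so (5,11,10)→(5,1,4)
flip: (5,1,4)→(4,-1,5)
reduced (well bottom): (4,-1,5) with a≤c, −a<b≤a
well minimum |f| = |-4| = 4 (negative-definite)

4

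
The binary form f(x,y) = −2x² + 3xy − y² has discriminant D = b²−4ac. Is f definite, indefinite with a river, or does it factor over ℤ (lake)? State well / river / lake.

D = b²−4ac = 3² − 4·(-2)·(-1) = 1
D = 1² is a perfect square ⇒ form factors over ℤ ⇒ lakes

lake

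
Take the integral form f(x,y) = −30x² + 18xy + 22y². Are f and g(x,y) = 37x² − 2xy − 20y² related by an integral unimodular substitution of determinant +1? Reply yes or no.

D₁ = 2964, D₂ = 2964
river cycle of f (length 8): (22, 26, -26), (-26, 26, 22), (22, 18, -30), (-30, 42, 10), (10, 38, -38), (-38, 38, 10), (10, 42, -30), (-30, 18, 22)
river cycle of g (length 16): (-20, 42, 15), (15, 48, -11), (-11, 40, 31), (31, 22, -20), (-20, 18, 33), (33, 48, -5), (-5, 52, 13), (13, 52, -5), (-5, 48, 33), (33, 18, -20), … (6 more)
cycles differ ⇒ inequivalent

no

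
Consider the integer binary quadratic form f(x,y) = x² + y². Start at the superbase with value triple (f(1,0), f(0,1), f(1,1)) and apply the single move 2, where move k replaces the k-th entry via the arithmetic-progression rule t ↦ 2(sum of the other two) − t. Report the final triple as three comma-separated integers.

start (1,1,2) = (f(1,0),f(0,1),f(1,1))
replace slot 2: 2·(1+2) − 1 = 5 → (1,5,2)

1,5,2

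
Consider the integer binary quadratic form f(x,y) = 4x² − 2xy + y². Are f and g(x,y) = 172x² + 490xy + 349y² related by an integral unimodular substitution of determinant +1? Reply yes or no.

D₁ = -12, D₂ = -12
f: flip: (4,-2,1)→(1,2,4)
f: translate: b→0 (≡2 mod 2), so (1,2,4)→(1,0,3)
f: reduced (well bottom): (1,0,3) with a≤c, −a<b≤a
g: translate: b→146 (≡490 mod 344), so (172,490,349)→(172,146,31)
g: flip: (172,146,31)→(31,-146,172)
g: translate: b→-22 (≡-146 mod 62), so (31,-146,172)→(31,-22,4)
g: flip: (31,-22,4)→(4,22,31)
g: translate: b→-2 (≡22 mod 8), so (4,22,31)→(4,-2,1)
g: flip: (4,-2,1)→(1,2,4)
g: translate: b→0 (≡2 mod 2), so (1,2,4)→(1,0,3)
g: reduced (well bottom): (1,0,3) with a≤c, −a<b≤a
reduced forms (1, 0, 3) vs (1, 0, 3) ⇒ equivalent

yes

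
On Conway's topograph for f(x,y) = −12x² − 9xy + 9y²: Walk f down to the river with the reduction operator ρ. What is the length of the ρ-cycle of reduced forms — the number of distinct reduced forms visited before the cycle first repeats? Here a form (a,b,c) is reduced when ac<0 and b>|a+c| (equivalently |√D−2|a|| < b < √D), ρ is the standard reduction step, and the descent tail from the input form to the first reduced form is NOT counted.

D = 513, ⌊√D⌋ = 22
descent: ρ → (9,9,-12)  [lands on river]
river: ρ → (-12,15,6)
river: ρ → (6,21,-3)
river: ρ → (-3,21,6)
river: ρ → (6,15,-12)
river: ρ → (-12,9,9)
ρ-cycle length = 6 (tail of 1 descent step not counted)

6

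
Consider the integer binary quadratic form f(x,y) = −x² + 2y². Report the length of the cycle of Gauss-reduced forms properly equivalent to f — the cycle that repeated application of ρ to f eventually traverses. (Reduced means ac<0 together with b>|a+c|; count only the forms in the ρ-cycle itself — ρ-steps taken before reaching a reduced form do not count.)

D = 8, ⌊√D⌋ = 2
descent: ρ → (2,0,-1)
descent: ρ → (-1,2,1)  [lands on river]
river: ρ → (1,2,-1)
ρ-cycle length = 2 (tail of 2 descent steps not counted)

2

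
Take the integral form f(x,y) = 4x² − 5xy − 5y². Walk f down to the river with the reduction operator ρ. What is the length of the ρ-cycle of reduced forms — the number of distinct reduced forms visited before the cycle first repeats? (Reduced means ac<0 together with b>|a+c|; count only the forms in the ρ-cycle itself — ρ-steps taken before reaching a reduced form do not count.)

D = 105, ⌊√D⌋ = 10
descent: ρ → (-5,5,4)  [lands on river]
river: ρ → (4,3,-6)
river: ρ → (-6,9,1)
river: ρ → (1,9,-6)
river: ρ → (-6,3,4)
river: ρ → (4,5,-5)
ρ-cycle length = 6 (tail of 1 descent step not counted)

6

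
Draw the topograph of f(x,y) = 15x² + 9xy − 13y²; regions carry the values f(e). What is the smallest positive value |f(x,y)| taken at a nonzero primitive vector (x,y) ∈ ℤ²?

river: ρ → (-13,17,11)
river: ρ → (11,27,-3)
river: ρ → (-3,27,11)
river: ρ → (11,17,-13)
river: ρ → (-13,9,15)
river: ρ → (15,21,-7)
river: ρ → (-7,21,15)
river: ρ → (15,9,-13)
closes: descent 0, river 8
min |a| on river = 3

3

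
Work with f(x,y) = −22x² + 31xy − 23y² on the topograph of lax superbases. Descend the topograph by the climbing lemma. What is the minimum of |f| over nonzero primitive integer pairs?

translate: b→13 (≡-31 mod 44), so (22,-31,23)→(22,13,14)
flip: (22,13,14)→(14,-13,22)
reduced (well bottom): (14,-13,22) with a≤c, −a<b≤a
well minimum |f| = |-14| = 14 (negative-definite)

14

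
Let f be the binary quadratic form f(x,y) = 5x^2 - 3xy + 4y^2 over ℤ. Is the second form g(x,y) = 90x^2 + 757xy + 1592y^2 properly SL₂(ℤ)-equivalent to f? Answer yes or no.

D₁ = -71, D₂ = -71
f: flip: (5,-3,4)→(4,3,5)
f: reduced (well bottom): (4,3,5) with a≤c, −a<b≤a
g: translate: b→37 (≡757 mod 180), so (90,757,1592)→(90,37,4)
g: flip: (90,37,4)→(4,-37,90)
g: translate: b→3 (≡-37 mod 8), so (4,-37,90)→(4,3,5)
g: reduced (well bottom): (4,3,5) with a≤c, −a<b≤a
reduced forms (4, 3, 5) vs (4, 3, 5) ⇒ equivalent

yes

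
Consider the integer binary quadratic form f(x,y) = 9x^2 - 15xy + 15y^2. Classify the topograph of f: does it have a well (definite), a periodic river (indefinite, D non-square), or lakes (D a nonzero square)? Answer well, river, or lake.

D = b²−4ac = (-15)² − 4·9·15 = -315
D < 0 ⇒ definite ⇒ every region one sign ⇒ single well

well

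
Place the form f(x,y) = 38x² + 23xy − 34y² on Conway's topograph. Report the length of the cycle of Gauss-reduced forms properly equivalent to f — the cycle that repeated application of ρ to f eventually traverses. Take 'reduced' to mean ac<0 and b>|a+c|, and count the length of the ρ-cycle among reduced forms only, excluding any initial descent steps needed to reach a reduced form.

D = 5697, ⌊√D⌋ = 75
river: ρ → (-34,45,27)
river: ρ → (27,63,-16)
river: ρ → (-16,65,23)
river: ρ → (23,73,-4)
river: ρ → (-4,71,41)
river: ρ → (41,11,-34)
river: ρ → (-34,57,18)
river: ρ → (18,51,-43)
river: ρ → (-43,35,26)
river: ρ → (26,69,-9)
river: ρ → (-9,75,2)
river: ρ → (2,73,-46)
river: ρ → (-46,19,29)
river: ρ → (29,39,-36)
river: ρ → (-36,33,32)
river: ρ → (32,31,-37)
river: ρ → (-37,43,26)
river: ρ → (26,61,-19)
river: ρ → (-19,53,38)
river: ρ → (38,23,-34)
ρ-cycle length = 20 (tail of 0 descent steps not counted)

20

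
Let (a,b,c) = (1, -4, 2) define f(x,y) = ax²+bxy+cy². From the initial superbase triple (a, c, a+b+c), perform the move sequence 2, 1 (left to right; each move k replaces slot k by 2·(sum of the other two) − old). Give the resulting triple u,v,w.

start (1,2,-1) = (f(1,0),f(0,1),f(1,1))
replace slot 2: 2·(1+(-1)) − 2 = -2 → (1,-2,-1)
replace slot 1: 2·((-2)+(-1)) − 1 = -7 → (-7,-2,-1)

-7,-2,-1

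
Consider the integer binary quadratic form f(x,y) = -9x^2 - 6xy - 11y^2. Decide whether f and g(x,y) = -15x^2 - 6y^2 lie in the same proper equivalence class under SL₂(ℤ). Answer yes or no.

D₁ = -360, D₂ = -360
f is negative-definite; reduce −f:
−f: reduced (well bottom): (9,6,11) with a≤c, −a<b≤a
flip sign back: reduced form of f is (-9,-6,-11)
g is negative-definite; reduce −g:
−g: flip: (15,0,6)→(6,0,15)
−g: reduced (well bottom): (6,0,15) with a≤c, −a<b≤a
flip sign back: reduced form of g is (-6,0,-15)
reduced forms (-9, -6, -11) vs (-6, 0, -15) ⇒ inequivalent

no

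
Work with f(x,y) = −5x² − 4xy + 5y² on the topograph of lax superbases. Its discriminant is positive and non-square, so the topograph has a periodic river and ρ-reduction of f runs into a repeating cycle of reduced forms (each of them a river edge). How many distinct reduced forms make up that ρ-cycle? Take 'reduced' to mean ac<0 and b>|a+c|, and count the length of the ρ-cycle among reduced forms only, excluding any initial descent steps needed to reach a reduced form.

D = 116, ⌊√D⌋ = 10
descent: ρ → (5,4,-5)  [lands on river]
river: ρ → (-5,6,4)
river: ρ → (4,10,-1)
river: ρ → (-1,10,4)
river: ρ → (4,6,-5)
river: ρ → (-5,4,5)
river: ρ → (5,6,-4)
river: ρ → (-4,10,1)
river: ρ → (1,10,-4)
river: ρ → (-4,6,5)
ρ-cycle length = 10 (tail of 1 descent step not counted)

10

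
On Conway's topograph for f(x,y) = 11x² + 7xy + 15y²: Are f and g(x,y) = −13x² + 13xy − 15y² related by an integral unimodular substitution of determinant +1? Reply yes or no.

D₁ = -611, D₂ = -611
f: reduced (well bottom): (11,7,15) with a≤c, −a<b≤a
g is negative-definite; reduce −g:
−g: translate: b→13 (≡-13 mod 26), so (13,-13,15)→(13,13,15)
−g: reduced (well bottom): (13,13,15) with a≤c, −a<b≤a
flip sign back: reduced form of g is (-13,-13,-15)
reduced forms (11, 7, 15) vs (-13, -13, -15) ⇒ inequivalent

no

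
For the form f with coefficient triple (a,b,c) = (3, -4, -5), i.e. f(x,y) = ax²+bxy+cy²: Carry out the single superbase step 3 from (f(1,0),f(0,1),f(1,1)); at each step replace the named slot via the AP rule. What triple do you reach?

start (3,-5,-6) = (f(1,0),f(0,1),f(1,1))
replace slot 3: 2·(3+(-5)) − (-6) = 2 → (3,-5,2)

3,-5,2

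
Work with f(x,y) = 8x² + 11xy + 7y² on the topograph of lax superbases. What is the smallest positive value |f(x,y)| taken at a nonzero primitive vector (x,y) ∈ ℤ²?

translate: b→-5 (≡11 mod 16), so (8,11,7)→(8,-5,4)
flip: (8,-5,4)→(4,5,8)
translate: b→-3 (≡5 mod 8), so (4,5,8)→(4,-3,7)
reduced (well bottom): (4,-3,7) with a≤c, −a<b≤a
well minimum = a = 4

4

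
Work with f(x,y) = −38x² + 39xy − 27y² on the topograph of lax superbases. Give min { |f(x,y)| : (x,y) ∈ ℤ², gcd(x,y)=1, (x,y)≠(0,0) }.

translate: b→37 (≡-39 mod 76), so (38,-39,27)→(38,37,26)
flip: (38,37,26)→(26,-37,38)
translate: b→15 (≡-37 mod 52), so (26,-37,38)→(26,15,27)
reduced (well bottom): (26,15,27) with a≤c, −a<b≤a
well minimum |f| = |-26| = 26 (negative-definite)

26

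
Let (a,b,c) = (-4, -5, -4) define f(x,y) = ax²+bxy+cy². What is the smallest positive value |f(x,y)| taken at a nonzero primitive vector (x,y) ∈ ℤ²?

translate: b→-3 (≡5 mod 8), so (4,5,4)→(4,-3,3)
flip: (4,-3,3)→(3,3,4)
reduced (well bottom): (3,3,4) with a≤c, −a<b≤a
well minimum |f| = |-3| = 3 (negative-definite)

3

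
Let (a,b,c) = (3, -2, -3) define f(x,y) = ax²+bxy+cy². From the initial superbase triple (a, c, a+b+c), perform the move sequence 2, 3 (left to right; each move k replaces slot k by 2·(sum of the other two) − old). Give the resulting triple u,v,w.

start (3,-3,-2) = (f(1,0),f(0,1),f(1,1))
replace slot 2: 2·(3+(-2)) − (-3) = 5 → (3,5,-2)
replace slot 3: 2·(3+5) − (-2) = 18 → (3,5,18)

3,5,18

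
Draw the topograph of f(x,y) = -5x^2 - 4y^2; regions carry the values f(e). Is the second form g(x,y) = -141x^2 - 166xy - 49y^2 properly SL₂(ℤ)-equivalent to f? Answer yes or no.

D₁ = -80, D₂ = -80
f is negative-definite; reduce −f:
−f: flip: (5,0,4)→(4,0,5)
−f: reduced (well bottom): (4,0,5) with a≤c, −a<b≤a
flip sign back: reduced form of f is (-4,0,-5)
g is negative-definite; reduce −g:
−g: translate: b→-116 (≡166 mod 282), so (141,166,49)→(141,-116,24)
−g: flip: (141,-116,24)→(24,116,141)
−g: translate: b→20 (≡116 mod 48), so (24,116,141)→(24,20,5)
−g: flip: (24,20,5)→(5,-20,24)
−g: translate: b→0 (≡-20 mod 10), so (5,-20,24)→(5,0,4)
−g: flip: (5,0,4)→(4,0,5)
−g: reduced (well bottom): (4,0,5) with a≤c, −a<b≤a
flip sign back: reduced form of g is (-4,0,-5)
reduced forms (-4, 0, -5) vs (-4, 0, -5) ⇒ equivalent

yes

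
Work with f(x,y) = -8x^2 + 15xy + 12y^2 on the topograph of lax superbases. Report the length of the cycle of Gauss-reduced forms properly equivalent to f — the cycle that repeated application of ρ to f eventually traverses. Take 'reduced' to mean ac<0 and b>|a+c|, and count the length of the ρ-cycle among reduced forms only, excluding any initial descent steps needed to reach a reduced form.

D = 609, ⌊√D⌋ = 24
river: ρ → (12,9,-11)
river: ρ → (-11,13,10)
river: ρ → (10,7,-14)
river: ρ → (-14,21,3)
river: ρ → (3,21,-14)
river: ρ → (-14,7,10)
river: ρ → (10,13,-11)
river: ρ → (-11,9,12)
river: ρ → (12,15,-8)
river: ρ → (-8,17,10)
river: ρ → (10,23,-2)
river: ρ → (-2,21,21)
river: ρ → (21,21,-2)
river: ρ → (-2,23,10)
river: ρ → (10,17,-8)
river: ρ → (-8,15,12)
ρ-cycle length = 16 (tail of 0 descent steps not counted)

16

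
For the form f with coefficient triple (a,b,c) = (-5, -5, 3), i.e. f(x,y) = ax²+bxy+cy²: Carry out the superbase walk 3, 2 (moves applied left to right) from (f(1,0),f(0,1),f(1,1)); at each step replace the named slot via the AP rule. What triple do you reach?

start (-5,3,-7) = (f(1,0),f(0,1),f(1,1))
replace slot 3: 2·((-5)+3) − (-7) = 3 → (-5,3,3)
replace slot 2: 2·((-5)+3) − 3 = -7 → (-5,-7,3)

-5,-7,3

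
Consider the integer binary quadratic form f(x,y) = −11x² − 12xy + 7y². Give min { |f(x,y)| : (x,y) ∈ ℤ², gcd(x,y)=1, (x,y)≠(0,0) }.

descent: ρ → (7,12,-11)  [lands on river]
river: ρ → (-11,10,8)
river: ρ → (8,6,-13)
river: ρ → (-13,20,1)
river: ρ → (1,20,-13)
river: ρ → (-13,6,8)
river: ρ → (8,10,-11)
river: ρ → (-11,12,7)
river: ρ → (7,16,-7)
river: ρ → (-7,12,11)
river: ρ → (11,10,-8)
river: ρ → (-8,6,13)
river: ρ → (13,20,-1)
river: ρ → (-1,20,13)
river: ρ → (13,6,-8)
river: ρ → (-8,10,11)
river: ρ → (11,12,-7)
river: ρ → (-7,16,7)
closes: descent 1, river 18
min |a| on river = 1

1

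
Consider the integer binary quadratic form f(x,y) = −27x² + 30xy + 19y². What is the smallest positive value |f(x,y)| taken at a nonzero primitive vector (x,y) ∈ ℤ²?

river: ρ → (19,46,-11)
river: ρ → (-11,42,27)
river: ρ → (27,12,-26)
river: ρ → (-26,40,13)
river: ρ → (13,38,-29)
river: ρ → (-29,20,22)
river: ρ → (22,24,-27)
river: ρ → (-27,30,19)
closes: descent 0, river 8
min |a| on river = 11

11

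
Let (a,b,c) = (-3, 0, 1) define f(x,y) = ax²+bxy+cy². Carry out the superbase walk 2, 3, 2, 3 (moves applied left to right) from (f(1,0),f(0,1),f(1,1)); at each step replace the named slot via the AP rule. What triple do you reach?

start (-3,1,-2) = (f(1,0),f(0,1),f(1,1))
replace slot 2: 2·((-3)+(-2)) − 1 = -11 → (-3,-11,-2)
replace slot 3: 2·((-3)+(-11)) − (-2) = -26 → (-3,-11,-26)
replace slot 2: 2·((-3)+(-26)) − (-11) = -47 → (-3,-47,-26)
replace slot 3: 2·((-3)+(-47)) − (-26) = -74 → (-3,-47,-74)

-3,-47,-74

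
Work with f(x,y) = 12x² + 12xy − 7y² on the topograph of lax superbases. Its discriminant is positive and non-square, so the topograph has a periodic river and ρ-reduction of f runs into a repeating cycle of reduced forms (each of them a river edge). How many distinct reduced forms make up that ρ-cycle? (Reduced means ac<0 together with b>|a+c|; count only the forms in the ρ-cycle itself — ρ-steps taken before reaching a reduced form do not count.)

D = 480, ⌊√D⌋ = 21
river: ρ → (-7,16,8)
river: ρ → (8,16,-7)
river: ρ → (-7,12,12)
river: ρ → (12,12,-7)
ρ-cycle length = 4 (tail of 0 descent steps not counted)

4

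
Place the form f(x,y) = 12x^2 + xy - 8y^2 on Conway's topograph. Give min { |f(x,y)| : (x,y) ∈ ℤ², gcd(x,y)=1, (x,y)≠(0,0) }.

descent: ρ → (-8,15,5)  [lands on river]
river: ρ → (5,15,-8)
river: ρ → (-8,17,3)
river: ρ → (3,19,-2)
river: ρ → (-2,17,12)
river: ρ → (12,7,-7)
river: ρ → (-7,7,12)
river: ρ → (12,17,-2)
river: ρ → (-2,19,3)
river: ρ → (3,17,-8)
closes: descent 1, river 10
min |a| on river = 2

2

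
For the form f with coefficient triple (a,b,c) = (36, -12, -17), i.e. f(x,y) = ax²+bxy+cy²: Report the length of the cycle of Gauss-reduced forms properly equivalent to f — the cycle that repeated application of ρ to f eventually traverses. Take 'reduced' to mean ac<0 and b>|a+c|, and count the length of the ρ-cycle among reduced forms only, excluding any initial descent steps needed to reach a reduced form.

D = 2592, ⌊√D⌋ = 50
descent: ρ → (-17,46,7)  [lands on river]
river: ρ → (7,38,-41)
river: ρ → (-41,44,4)
river: ρ → (4,44,-41)
river: ρ → (-41,38,7)
river: ρ → (7,46,-17)
river: ρ → (-17,22,31)
river: ρ → (31,40,-8)
river: ρ → (-8,40,31)
river: ρ → (31,22,-17)
ρ-cycle length = 10 (tail of 1 descent step not counted)

10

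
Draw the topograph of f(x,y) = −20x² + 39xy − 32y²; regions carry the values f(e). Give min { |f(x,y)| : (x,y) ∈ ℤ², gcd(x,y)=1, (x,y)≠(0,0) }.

translate: b→1 (≡-39 mod 40), so (20,-39,32)→(20,1,13)
flip: (20,1,13)→(13,-1,20)
reduced (well bottom): (13,-1,20) with a≤c, −a<b≤a
well minimum |f| = |-13| = 13 (negative-definite)

13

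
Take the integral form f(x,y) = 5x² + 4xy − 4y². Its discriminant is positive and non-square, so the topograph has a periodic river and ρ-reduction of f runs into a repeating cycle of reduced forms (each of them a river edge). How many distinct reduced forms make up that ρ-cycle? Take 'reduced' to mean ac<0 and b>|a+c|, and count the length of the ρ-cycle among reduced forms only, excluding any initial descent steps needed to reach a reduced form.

D = 96, ⌊√D⌋ = 9
river: ρ → (-4,4,5)
river: ρ → (5,6,-3)
river: ρ → (-3,6,5)
river: ρ → (5,4,-4)
ρ-cycle length = 4 (tail of 0 descent steps not counted)

4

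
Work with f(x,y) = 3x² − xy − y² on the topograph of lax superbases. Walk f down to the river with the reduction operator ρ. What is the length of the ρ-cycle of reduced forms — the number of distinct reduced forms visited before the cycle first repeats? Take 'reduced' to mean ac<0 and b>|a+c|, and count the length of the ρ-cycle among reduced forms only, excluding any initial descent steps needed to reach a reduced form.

D = 13, ⌊√D⌋ = 3
descent: ρ → (-1,3,1)  [lands on river]
river: ρ → (1,3,-1)
ρ-cycle length = 2 (tail of 1 descent step not counted)

2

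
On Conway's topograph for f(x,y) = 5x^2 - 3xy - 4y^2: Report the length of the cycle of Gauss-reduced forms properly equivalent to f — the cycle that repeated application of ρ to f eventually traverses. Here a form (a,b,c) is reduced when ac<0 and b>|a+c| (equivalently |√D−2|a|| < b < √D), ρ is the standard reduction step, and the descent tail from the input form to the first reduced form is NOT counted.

D = 89, ⌊√D⌋ = 9
descent: ρ → (-4,3,5)  [lands on river]
river: ρ → (5,7,-2)
river: ρ → (-2,9,1)
river: ρ → (1,9,-2)
river: ρ → (-2,7,5)
river: ρ → (5,3,-4)
river: ρ → (-4,5,4)
river: ρ → (4,3,-5)
river: ρ → (-5,7,2)
river: ρ → (2,9,-1)
river: ρ → (-1,9,2)
river: ρ → (2,7,-5)
river: ρ → (-5,3,4)
river: ρ → (4,5,-4)
ρ-cycle length = 14 (tail of 1 descent step not counted)

14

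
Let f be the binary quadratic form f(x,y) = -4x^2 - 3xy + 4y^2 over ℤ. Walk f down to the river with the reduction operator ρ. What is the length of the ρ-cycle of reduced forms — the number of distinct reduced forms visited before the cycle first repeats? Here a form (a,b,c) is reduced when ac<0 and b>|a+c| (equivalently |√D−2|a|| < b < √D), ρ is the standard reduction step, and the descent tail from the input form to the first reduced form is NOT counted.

D = 73, ⌊√D⌋ = 8
descent: ρ → (4,3,-4)  [lands on river]
river: ρ → (-4,5,3)
river: ρ → (3,7,-2)
river: ρ → (-2,5,6)
river: ρ → (6,7,-1)
river: ρ → (-1,7,6)
river: ρ → (6,5,-2)
river: ρ → (-2,7,3)
river: ρ → (3,5,-4)
river: ρ → (-4,3,4)
river: ρ → (4,5,-3)
river: ρ → (-3,7,2)
river: ρ → (2,5,-6)
river: ρ → (-6,7,1)
river: ρ → (1,7,-6)
river: ρ → (-6,5,2)
river: ρ → (2,7,-3)
river: ρ → (-3,5,4)
ρ-cycle length = 18 (tail of 1 descent step not counted)

18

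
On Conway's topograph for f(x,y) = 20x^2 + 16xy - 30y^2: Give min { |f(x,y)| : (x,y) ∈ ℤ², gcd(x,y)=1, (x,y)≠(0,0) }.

river: ρ → (-30,44,6)
river: ρ → (6,40,-44)
river: ρ → (-44,48,2)
river: ρ → (2,48,-44)
river: ρ → (-44,40,6)
river: ρ → (6,44,-30)
river: ρ → (-30,16,20)
river: ρ → (20,24,-26)
river: ρ → (-26,28,18)
river: ρ → (18,44,-10)
river: ρ → (-10,36,34)
river: ρ → (34,32,-12)
river: ρ → (-12,40,22)
river: ρ → (22,48,-4)
river: ρ → (-4,48,22)
river: ρ → (22,40,-12)
river: ρ → (-12,32,34)
river: ρ → (34,36,-10)
river: ρ → (-10,44,18)
river: ρ → (18,28,-26)
river: ρ → (-26,24,20)
river: ρ → (20,16,-30)
closes: descent 0, river 22
min |a| on river = 2

2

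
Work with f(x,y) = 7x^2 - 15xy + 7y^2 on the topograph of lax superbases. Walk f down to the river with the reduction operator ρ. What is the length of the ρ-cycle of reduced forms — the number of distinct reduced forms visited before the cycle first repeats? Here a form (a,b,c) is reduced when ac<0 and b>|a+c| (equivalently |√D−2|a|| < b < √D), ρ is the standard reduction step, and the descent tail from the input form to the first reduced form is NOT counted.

D = 29, ⌊√D⌋ = 5
descent: ρ → (7,1,-1)
descent: ρ → (-1,5,1)  [lands on river]
river: ρ → (1,5,-1)
ρ-cycle length = 2 (tail of 2 descent steps not counted)

2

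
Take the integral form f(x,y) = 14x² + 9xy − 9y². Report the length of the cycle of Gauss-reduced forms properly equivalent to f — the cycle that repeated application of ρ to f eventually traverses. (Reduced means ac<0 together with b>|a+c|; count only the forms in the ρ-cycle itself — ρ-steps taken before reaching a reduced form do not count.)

D = 585, ⌊√D⌋ = 24
river: ρ → (-9,9,14)
river: ρ → (14,19,-4)
river: ρ → (-4,21,9)
river: ρ → (9,15,-10)
river: ρ → (-10,5,14)
river: ρ → (14,23,-1)
river: ρ → (-1,23,14)
river: ρ → (14,5,-10)
river: ρ → (-10,15,9)
river: ρ → (9,21,-4)
river: ρ → (-4,19,14)
river: ρ → (14,9,-9)
ρ-cycle length = 12 (tail of 0 descent steps not counted)

12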